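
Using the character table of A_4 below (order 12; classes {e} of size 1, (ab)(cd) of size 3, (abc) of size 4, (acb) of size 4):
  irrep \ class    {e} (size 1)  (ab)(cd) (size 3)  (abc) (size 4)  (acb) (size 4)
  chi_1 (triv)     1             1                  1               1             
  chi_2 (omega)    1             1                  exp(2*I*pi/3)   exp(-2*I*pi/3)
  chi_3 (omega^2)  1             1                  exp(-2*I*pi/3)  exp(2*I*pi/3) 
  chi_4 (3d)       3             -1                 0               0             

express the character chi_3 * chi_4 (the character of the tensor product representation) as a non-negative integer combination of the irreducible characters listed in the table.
chi_3 tensor chi_4 = chi_4 (all other irreducibles have multiplicity 0).

Justification: The character of a tensor product is the pointwise product (chi_3 * chi_4)(C) = chi_3(C) * chi_4(C):
  {e}: (1)*(3), (ab)(cd): (1)*(-1), (abc): (exp(-2*I*pi/3))*(0), (acb): (exp(2*I*pi/3))*(0)
so (chi_3 * chi_4) takes values
  {e} -> 3, (ab)(cd) -> -1, (abc) -> 0, (acb) -> 0.
Now take the inner product of this character with each irreducible chi from the table, <chi_3*chi_4, chi> = (1/12) sum_C |C| (chi_3*chi_4)(C) conj(chi(C)):
  <chi_3*chi_4, chi_1> = (1/12)[1*(3)*conj(1) + 3*(-1)*conj(1) + 4*(0)*conj(1) + 4*(0)*conj(1)]
      = (1/12)[(3) + (-3) + (0) + (0)] = 0/12 = 0
  <chi_3*chi_4, chi_2> = (1/12)[1*(3)*conj(1) + 3*(-1)*conj(1) + 4*(0)*conj(exp(2*I*pi/3)) + 4*(0)*conj(exp(-2*I*pi/3))]
      = (1/12)[(3) + (-3) + (0) + (0)] = 0/12 = 0
  <chi_3*chi_4, chi_3> = (1/12)[1*(3)*conj(1) + 3*(-1)*conj(1) + 4*(0)*conj(exp(-2*I*pi/3)) + 4*(0)*conj(exp(2*I*pi/3))]
      = (1/12)[(3) + (-3) + (0) + (0)] = 0/12 = 0
  <chi_3*chi_4, chi_4> = (1/12)[1*(3)*conj(3) + 3*(-1)*conj(-1) + 4*(0)*conj(0) + 4*(0)*conj(0)]
      = (1/12)[(9) + (3) + (0) + (0)] = 12/12 = 1
(Exp terms are combined using exp(i*s)*conj(exp(i*t)) = exp(i*(s-t)), and sums of them are collapsed using the identity that for every m > 1 the m distinct m-th roots of unity sum to 0, e.g. 1 + exp(2*I*pi/3) + exp(-2*I*pi/3) = 0.)
Hence the multiplicities are chi_4: 1. Dimension check: dim(chi_3)*dim(chi_4) = 1*3 = 3 and sum (mult * dim) = 1*3 = 3.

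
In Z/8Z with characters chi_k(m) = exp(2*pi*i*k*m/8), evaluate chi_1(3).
chi_1(3) = zeta_8^3 = exp(3*I*pi/4)

Derivation: chi_1(3) = zeta_8^(1*3) = zeta_8^3. Since zeta_8^8 = 1, this equals zeta_8^3 = exp(2*pi*i*3/8) = exp(3*I*pi/4).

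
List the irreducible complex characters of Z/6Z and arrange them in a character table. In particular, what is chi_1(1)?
Character table of Z/6Z (irreps indexed chi_0,...,chi_5 with chi_k(m) = zeta_6^(k*m), zeta_6 = exp(2*pi*i/6)):
  irrep \ class  {0} (size 1)  {1} (size 1)    {2} (size 1)    {3} (size 1)  {4} (size 1)    {5} (size 1)  
  chi_0          1             1               1               1             1               1             
  chi_1          1             exp(I*pi/3)     exp(2*I*pi/3)   -1            exp(-2*I*pi/3)  exp(-I*pi/3)  
  chi_2          1             exp(2*I*pi/3)   exp(-2*I*pi/3)  1             exp(2*I*pi/3)   exp(-2*I*pi/3)
  chi_3          1             -1              1               -1            1               -1            
  chi_4          1             exp(-2*I*pi/3)  exp(2*I*pi/3)   1             exp(-2*I*pi/3)  exp(2*I*pi/3) 
  chi_5          1             exp(-I*pi/3)    exp(-2*I*pi/3)  -1            exp(2*I*pi/3)   exp(I*pi/3)   

Spot check: chi_1(1) = zeta_6^(1*1) = zeta_6^1 = exp(I*pi/3).

Why: Z/6Z is abelian, so all 6 irreducible complex representations are 1-dimensional. They are given by chi_k(m) = zeta_6^(k*m) for k = 0,...,5. Row orthogonality: sum_m chi_k(m) conj(chi_l(m)) = 6 * [k = l].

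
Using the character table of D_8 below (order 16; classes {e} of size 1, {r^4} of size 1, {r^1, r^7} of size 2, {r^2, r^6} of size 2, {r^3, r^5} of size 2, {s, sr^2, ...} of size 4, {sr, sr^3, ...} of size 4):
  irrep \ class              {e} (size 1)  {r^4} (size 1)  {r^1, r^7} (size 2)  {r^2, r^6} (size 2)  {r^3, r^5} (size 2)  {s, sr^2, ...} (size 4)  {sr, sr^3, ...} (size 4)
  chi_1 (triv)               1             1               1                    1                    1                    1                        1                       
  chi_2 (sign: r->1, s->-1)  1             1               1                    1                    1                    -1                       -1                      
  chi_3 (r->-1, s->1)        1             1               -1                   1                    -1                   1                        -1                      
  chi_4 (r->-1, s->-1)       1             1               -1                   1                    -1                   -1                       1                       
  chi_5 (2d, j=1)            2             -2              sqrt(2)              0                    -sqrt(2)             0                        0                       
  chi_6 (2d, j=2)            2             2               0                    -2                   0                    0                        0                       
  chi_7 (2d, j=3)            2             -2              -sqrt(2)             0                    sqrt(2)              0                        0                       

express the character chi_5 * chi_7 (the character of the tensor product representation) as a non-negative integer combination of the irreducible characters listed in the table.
chi_5 tensor chi_7 = chi_3 + chi_4 + chi_6 (all other irreducibles have multiplicity 0).

Explanation: The character of a tensor product is the pointwise product (chi_5 * chi_7)(C) = chi_5(C) * chi_7(C):
  {e}: (2)*(2), {r^4}: (-2)*(-2), {r^1, r^7}: (sqrt(2))*(-sqrt(2)), {r^2, r^6}: (0)*(0), {r^3, r^5}: (-sqrt(2))*(sqrt(2)), {s, sr^2, ...}: (0)*(0), {sr, sr^3, ...}: (0)*(0)
so (chi_5 * chi_7) takes values
  {e} -> 4, {r^4} -> 4, {r^1, r^7} -> -2, {r^2, r^6} -> 0, {r^3, r^5} -> -2, {s, sr^2, ...} -> 0, {sr, sr^3, ...} -> 0.
Now take the inner product of this character with each irreducible chi from the table, <chi_5*chi_7, chi> = (1/16) sum_C |C| (chi_5*chi_7)(C) conj(chi(C)):
  <chi_5*chi_7, chi_1> = (1/16)[1*(4)*conj(1) + 1*(4)*conj(1) + 2*(-2)*conj(1) + 2*(0)*conj(1) + 2*(-2)*conj(1) + 4*(0)*conj(1) + 4*(0)*conj(1)]
      = (1/16)[(4) + (4) + (-4) + (0) + (-4) + (0) + (0)] = 0/16 = 0
  <chi_5*chi_7, chi_2> = (1/16)[1*(4)*conj(1) + 1*(4)*conj(1) + 2*(-2)*conj(1) + 2*(0)*conj(1) + 2*(-2)*conj(1) + 4*(0)*conj(-1) + 4*(0)*conj(-1)]
      = (1/16)[(4) + (4) + (-4) + (0) + (-4) + (0) + (0)] = 0/16 = 0
  <chi_5*chi_7, chi_3> = (1/16)[1*(4)*conj(1) + 1*(4)*conj(1) + 2*(-2)*conj(-1) + 2*(0)*conj(1) + 2*(-2)*conj(-1) + 4*(0)*conj(1) + 4*(0)*conj(-1)]
      = (1/16)[(4) + (4) + (4) + (0) + (4) + (0) + (0)] = 16/16 = 1
  <chi_5*chi_7, chi_4> = (1/16)[1*(4)*conj(1) + 1*(4)*conj(1) + 2*(-2)*conj(-1) + 2*(0)*conj(1) + 2*(-2)*conj(-1) + 4*(0)*conj(-1) + 4*(0)*conj(1)]
      = (1/16)[(4) + (4) + (4) + (0) + (4) + (0) + (0)] = 16/16 = 1
  <chi_5*chi_7, chi_5> = (1/16)[1*(4)*conj(2) + 1*(4)*conj(-2) + 2*(-2)*conj(sqrt(2)) + 2*(0)*conj(0) + 2*(-2)*conj(-sqrt(2)) + 4*(0)*conj(0) + 4*(0)*conj(0)]
      = (1/16)[(8) + (-8) + (-4*sqrt(2)) + (0) + (4*sqrt(2)) + (0) + (0)] = 0/16 = 0
  <chi_5*chi_7, chi_6> = (1/16)[1*(4)*conj(2) + 1*(4)*conj(2) + 2*(-2)*conj(0) + 2*(0)*conj(-2) + 2*(-2)*conj(0) + 4*(0)*conj(0) + 4*(0)*conj(0)]
      = (1/16)[(8) + (8) + (0) + (0) + (0) + (0) + (0)] = 16/16 = 1
  <chi_5*chi_7, chi_7> = (1/16)[1*(4)*conj(2) + 1*(4)*conj(-2) + 2*(-2)*conj(-sqrt(2)) + 2*(0)*conj(0) + 2*(-2)*conj(sqrt(2)) + 4*(0)*conj(0) + 4*(0)*conj(0)]
      = (1/16)[(8) + (-8) + (4*sqrt(2)) + (0) + (-4*sqrt(2)) + (0) + (0)] = 0/16 = 0
Hence the multiplicities are chi_3: 1, chi_4: 1, chi_6: 1. Dimension check: dim(chi_5)*dim(chi_7) = 2*2 = 4 and sum (mult * dim) = 1*1 + 1*1 + 1*2 = 4.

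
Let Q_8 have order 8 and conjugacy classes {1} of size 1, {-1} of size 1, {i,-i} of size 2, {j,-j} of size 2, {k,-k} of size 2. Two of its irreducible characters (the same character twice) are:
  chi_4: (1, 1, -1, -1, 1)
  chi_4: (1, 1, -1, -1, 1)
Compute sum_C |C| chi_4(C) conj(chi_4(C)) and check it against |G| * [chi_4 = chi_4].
Sum = 8 = |G| = 8; so <chi_4, chi_4> = 1 (norm-1 confirms irreducibility).

Proof sketch: Compute term by term over conjugacy classes (|C| * chi_4(C) * conj(chi_4(C))):
  1*(1)*conj(1) + 1*(1)*conj(1) + 2*(-1)*conj(-1) + 2*(-1)*conj(-1) + 2*(1)*conj(1)
  = (1) + (1) + (2) + (2) + (2)
  = 8.
Dividing by |G| = 8 gives 8/8 = 1, matching the row-orthogonality relation <chi_4, chi_4> = [chi_4 = chi_4].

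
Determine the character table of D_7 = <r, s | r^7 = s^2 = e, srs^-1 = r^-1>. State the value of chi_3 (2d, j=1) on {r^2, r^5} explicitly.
Conjugacy classes: {e} of size 1, {r^1, r^6} of size 2, {r^2, r^5} of size 2, {r^3, r^4} of size 2, {s, sr, ..., sr^6} of size 7.
Character table:
  irrep \ class              {e} (size 1)  {r^1, r^6} (size 2)  {r^2, r^5} (size 2)  {r^3, r^4} (size 2)  {s, sr, ..., sr^6} (size 7)
  chi_1 (triv)               1             1                    1                    1                    1                          
  chi_2 (sign: r->1, s->-1)  1             1                    1                    1                    -1                         
  chi_3 (2d, j=1)            2             2*cos(2*pi/7)        -2*cos(3*pi/7)       -2*cos(pi/7)         0                          
  chi_4 (2d, j=2)            2             -2*cos(3*pi/7)       -2*cos(pi/7)         2*cos(2*pi/7)        0                          
  chi_5 (2d, j=3)            2             -2*cos(pi/7)         2*cos(2*pi/7)        -2*cos(3*pi/7)       0                          

Spot check: chi_3 (2d, j=1) on {r^2, r^5} = -2*cos(3*pi/7).

Why: D_7 has order 2*7 = 14 with 5 conjugacy classes, hence 5 irreducibles. Sum of squared dims 1 + 1 + 4 + 4 + 4 = 14 = |G|. Linear characters come from the abelianisation; the 2-dimensional irreps have character r^k -> 2*cos(2*pi*j*k/7), reflections -> 0.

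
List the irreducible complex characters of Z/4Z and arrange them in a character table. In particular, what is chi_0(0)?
Character table of Z/4Z (irreps indexed chi_0,...,chi_3 with chi_k(m) = zeta_4^(k*m), zeta_4 = exp(2*pi*i/4)):
  irrep \ class  {0} (size 1)  {1} (size 1)  {2} (size 1)  {3} (size 1)
  chi_0          1             1             1             1           
  chi_1          1             I             -1            -I          
  chi_2          1             -1            1             -1          
  chi_3          1             -I            -1            I           

Spot check: chi_0(0) = zeta_4^(0*0) = zeta_4^0 = 1.

Explanation: Z/4Z is abelian, so all 4 irreducible complex representations are 1-dimensional. They are given by chi_k(m) = zeta_4^(k*m) for k = 0,...,3. Row orthogonality: sum_m chi_k(m) conj(chi_l(m)) = 4 * [k = l].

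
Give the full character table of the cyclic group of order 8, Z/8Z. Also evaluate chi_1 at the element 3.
Character table of Z/8Z (irreps indexed chi_0,...,chi_7 with chi_k(m) = zeta_8^(k*m), zeta_8 = exp(2*pi*i/8)):
  irrep \ class  {0} (size 1)  {1} (size 1)    {2} (size 1)  {3} (size 1)    {4} (size 1)  {5} (size 1)    {6} (size 1)  {7} (size 1)  
  chi_0          1             1               1             1               1             1               1             1             
  chi_1          1             exp(I*pi/4)     I             exp(3*I*pi/4)   -1            exp(-3*I*pi/4)  -I            exp(-I*pi/4)  
  chi_2          1             I               -1            -I              1             I               -1            -I            
  chi_3          1             exp(3*I*pi/4)   -I            exp(I*pi/4)     -1            exp(-I*pi/4)    I             exp(-3*I*pi/4)
  chi_4          1             -1              1             -1              1             -1              1             -1            
  chi_5          1             exp(-3*I*pi/4)  I             exp(-I*pi/4)    -1            exp(I*pi/4)     -I            exp(3*I*pi/4) 
  chi_6          1             -I              -1            I               1             -I              -1            I             
  chi_7          1             exp(-I*pi/4)    -I            exp(-3*I*pi/4)  -1            exp(3*I*pi/4)   I             exp(I*pi/4)   

Spot check: chi_1(3) = zeta_8^(1*3) = zeta_8^3 = exp(3*I*pi/4).

Proof sketch: Z/8Z is abelian, so all 8 irreducible complex representations are 1-dimensional. They are given by chi_k(m) = zeta_8^(k*m) for k = 0,...,7. Row orthogonality: sum_m chi_k(m) conj(chi_l(m)) = 8 * [k = l].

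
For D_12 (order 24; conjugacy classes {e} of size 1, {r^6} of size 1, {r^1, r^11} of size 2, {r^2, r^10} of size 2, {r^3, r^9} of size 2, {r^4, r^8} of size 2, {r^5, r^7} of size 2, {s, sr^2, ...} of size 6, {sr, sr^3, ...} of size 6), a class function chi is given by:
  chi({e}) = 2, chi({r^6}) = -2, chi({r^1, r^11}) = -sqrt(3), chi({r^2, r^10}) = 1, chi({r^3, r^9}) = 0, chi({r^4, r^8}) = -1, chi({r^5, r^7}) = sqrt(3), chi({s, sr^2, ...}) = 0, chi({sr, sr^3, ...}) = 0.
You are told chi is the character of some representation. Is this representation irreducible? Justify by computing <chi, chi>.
Irreducible: <chi, chi> = 1.

Explanation: <chi, chi> = (1/|G|) sum_C |C| * |chi(C)|^2 = (1/24)[1*|2|^2 + 1*|-2|^2 + 2*|-sqrt(3)|^2 + 2*|1|^2 + 2*|0|^2 + 2*|-1|^2 + 2*|sqrt(3)|^2 + 6*|0|^2 + 6*|0|^2]
  = (1/24)[(4) + (4) + (6) + (2) + (0) + (2) + (6) + (0) + (0)] = 24/24 = 1.
A character is irreducible iff <chi, chi> = 1, so this representation is irreducible.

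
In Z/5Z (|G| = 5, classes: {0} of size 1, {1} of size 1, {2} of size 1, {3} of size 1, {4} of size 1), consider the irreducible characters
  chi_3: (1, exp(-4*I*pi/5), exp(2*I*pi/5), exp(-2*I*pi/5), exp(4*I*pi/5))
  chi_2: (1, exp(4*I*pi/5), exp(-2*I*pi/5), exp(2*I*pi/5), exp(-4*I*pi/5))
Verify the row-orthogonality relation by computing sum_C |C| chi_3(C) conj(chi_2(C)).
Sum = 0; so <chi_3, chi_2> = 0 (distinct irreducibles are orthogonal).

Why: Compute term by term over conjugacy classes (|C| * chi_3(C) * conj(chi_2(C))):
  1*(1)*conj(1) + 1*(exp(-4*I*pi/5))*conj(exp(4*I*pi/5)) + 1*(exp(2*I*pi/5))*conj(exp(-2*I*pi/5)) + 1*(exp(-2*I*pi/5))*conj(exp(2*I*pi/5)) + 1*(exp(4*I*pi/5))*conj(exp(-4*I*pi/5))
  = (1) + (exp(2*I*pi/5)) + (exp(4*I*pi/5)) + (exp(-4*I*pi/5)) + (exp(-2*I*pi/5))
  = 0.
(Exp terms are combined using exp(i*s)*conj(exp(i*t)) = exp(i*(s-t)), and sums of them are collapsed using the identity that for every m > 1 the m distinct m-th roots of unity sum to 0, e.g. 1 + exp(2*I*pi/3) + exp(-2*I*pi/3) = 0.)
Dividing by |G| = 5 gives 0/5 = 0, matching the row-orthogonality relation <chi_3, chi_2> = [chi_3 = chi_2].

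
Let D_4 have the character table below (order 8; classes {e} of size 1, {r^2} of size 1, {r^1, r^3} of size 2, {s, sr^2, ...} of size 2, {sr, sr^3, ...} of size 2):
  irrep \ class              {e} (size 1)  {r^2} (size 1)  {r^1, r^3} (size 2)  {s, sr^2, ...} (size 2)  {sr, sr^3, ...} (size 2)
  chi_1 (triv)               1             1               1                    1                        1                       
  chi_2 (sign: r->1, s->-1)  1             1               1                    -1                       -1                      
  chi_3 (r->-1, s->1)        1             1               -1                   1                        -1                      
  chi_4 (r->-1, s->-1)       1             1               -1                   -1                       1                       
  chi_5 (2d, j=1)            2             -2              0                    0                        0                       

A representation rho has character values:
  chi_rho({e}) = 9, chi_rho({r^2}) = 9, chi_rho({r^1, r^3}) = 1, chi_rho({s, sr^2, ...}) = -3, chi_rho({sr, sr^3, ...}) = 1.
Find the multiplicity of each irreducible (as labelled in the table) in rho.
Multiplicities: chi_1: 2, chi_2: 3, chi_3: 1, chi_4: 3, chi_5: 0.

Reasoning: Use <chi_rho, chi> = (1/|G|) sum_C |C| * chi_rho(C) * conj(chi(C)) with |G| = 8 for each irreducible chi in the table:
  <chi_rho, chi_1> = (1/8)[1*(9)*conj(1) + 1*(9)*conj(1) + 2*(1)*conj(1) + 2*(-3)*conj(1) + 2*(1)*conj(1)]
      = (1/8)[(9) + (9) + (2) + (-6) + (2)] = 16/8 = 2
  <chi_rho, chi_2> = (1/8)[1*(9)*conj(1) + 1*(9)*conj(1) + 2*(1)*conj(1) + 2*(-3)*conj(-1) + 2*(1)*conj(-1)]
      = (1/8)[(9) + (9) + (2) + (6) + (-2)] = 24/8 = 3
  <chi_rho, chi_3> = (1/8)[1*(9)*conj(1) + 1*(9)*conj(1) + 2*(1)*conj(-1) + 2*(-3)*conj(1) + 2*(1)*conj(-1)]
      = (1/8)[(9) + (9) + (-2) + (-6) + (-2)] = 8/8 = 1
  <chi_rho, chi_4> = (1/8)[1*(9)*conj(1) + 1*(9)*conj(1) + 2*(1)*conj(-1) + 2*(-3)*conj(-1) + 2*(1)*conj(1)]
      = (1/8)[(9) + (9) + (-2) + (6) + (2)] = 24/8 = 3
  <chi_rho, chi_5> = (1/8)[1*(9)*conj(2) + 1*(9)*conj(-2) + 2*(1)*conj(0) + 2*(-3)*conj(0) + 2*(1)*conj(0)]
      = (1/8)[(18) + (-18) + (0) + (0) + (0)] = 0/8 = 0
Dimension check: dim(rho) = sum (mult * dim) = 2*1 + 3*1 + 1*1 + 3*1 + 0*2 = 9 = chi_rho(e) = 9.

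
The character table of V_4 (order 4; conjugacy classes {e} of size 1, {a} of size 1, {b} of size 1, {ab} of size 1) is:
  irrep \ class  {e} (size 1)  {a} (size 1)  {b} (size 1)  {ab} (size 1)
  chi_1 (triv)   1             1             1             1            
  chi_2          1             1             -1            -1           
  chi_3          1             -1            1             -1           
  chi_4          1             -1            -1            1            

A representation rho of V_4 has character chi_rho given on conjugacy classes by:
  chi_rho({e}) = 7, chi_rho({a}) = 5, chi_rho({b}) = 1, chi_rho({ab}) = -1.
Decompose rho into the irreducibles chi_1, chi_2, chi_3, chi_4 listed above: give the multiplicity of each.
Multiplicities: chi_1: 3, chi_2: 3, chi_3: 1, chi_4: 0.

Use <chi_rho, chi> = (1/|G|) sum_C |C| * chi_rho(C) * conj(chi(C)) with |G| = 4 for each irreducible chi in the table:
  <chi_rho, chi_1> = (1/4)[1*(7)*conj(1) + 1*(5)*conj(1) + 1*(1)*conj(1) + 1*(-1)*conj(1)]
      = (1/4)[(7) + (5) + (1) + (-1)] = 12/4 = 3
  <chi_rho, chi_2> = (1/4)[1*(7)*conj(1) + 1*(5)*conj(1) + 1*(1)*conj(-1) + 1*(-1)*conj(-1)]
      = (1/4)[(7) + (5) + (-1) + (1)] = 12/4 = 3
  <chi_rho, chi_3> = (1/4)[1*(7)*conj(1) + 1*(5)*conj(-1) + 1*(1)*conj(1) + 1*(-1)*conj(-1)]
      = (1/4)[(7) + (-5) + (1) + (1)] = 4/4 = 1
  <chi_rho, chi_4> = (1/4)[1*(7)*conj(1) + 1*(5)*conj(-1) + 1*(1)*conj(-1) + 1*(-1)*conj(1)]
      = (1/4)[(7) + (-5) + (-1) + (-1)] = 0/4 = 0
Dimension check: dim(rho) = sum (mult * dim) = 3*1 + 3*1 + 1*1 + 0*1 = 7 = chi_rho(e) = 7.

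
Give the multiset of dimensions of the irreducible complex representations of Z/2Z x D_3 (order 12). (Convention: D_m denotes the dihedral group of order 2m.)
Dimensions: 1, 1, 1, 1, 2, 2

Argument: There are 6 irreducibles (= number of conjugacy classes). Their dimensions d_i satisfy sum d_i^2 = |G| = 12: 1 + 1 + 1 + 1 + 4 + 4 = 12. (For the product with Z/2Z: each of the 2 1-dim characters of Z/2Z tensors with each irrep of D_3, giving 2 copies of each D_3-dimension.)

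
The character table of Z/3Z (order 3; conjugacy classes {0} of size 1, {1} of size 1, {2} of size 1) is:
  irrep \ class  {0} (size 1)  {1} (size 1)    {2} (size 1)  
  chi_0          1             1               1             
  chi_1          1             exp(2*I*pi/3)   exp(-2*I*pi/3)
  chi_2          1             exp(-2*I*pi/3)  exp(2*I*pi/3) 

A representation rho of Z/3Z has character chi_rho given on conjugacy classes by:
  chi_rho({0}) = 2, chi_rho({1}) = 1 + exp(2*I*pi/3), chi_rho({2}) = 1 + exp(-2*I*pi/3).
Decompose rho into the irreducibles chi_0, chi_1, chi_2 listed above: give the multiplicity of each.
Multiplicities: chi_0: 1, chi_1: 1, chi_2: 0.

Use <chi_rho, chi> = (1/|G|) sum_C |C| * chi_rho(C) * conj(chi(C)) with |G| = 3 for each irreducible chi in the table:
  <chi_rho, chi_0> = (1/3)[1*(2)*conj(1) + 1*(1 + exp(2*I*pi/3))*conj(1) + 1*(1 + exp(-2*I*pi/3))*conj(1)]
      = (1/3)[(2) + (1 + exp(2*I*pi/3)) + (1 + exp(-2*I*pi/3))] = 3/3 = 1
  <chi_rho, chi_1> = (1/3)[1*(2)*conj(1) + 1*(1 + exp(2*I*pi/3))*conj(exp(2*I*pi/3)) + 1*(1 + exp(-2*I*pi/3))*conj(exp(-2*I*pi/3))]
      = (1/3)[(2) + (1 + exp(-2*I*pi/3)) + (1 + exp(2*I*pi/3))] = 3/3 = 1
  <chi_rho, chi_2> = (1/3)[1*(2)*conj(1) + 1*(1 + exp(2*I*pi/3))*conj(exp(-2*I*pi/3)) + 1*(1 + exp(-2*I*pi/3))*conj(exp(2*I*pi/3))]
      = (1/3)[(2) + (-1) + (-1)] = 0/3 = 0
(Exp terms are combined using exp(i*s)*conj(exp(i*t)) = exp(i*(s-t)), and sums of them are collapsed using the identity that for every m > 1 the m distinct m-th roots of unity sum to 0, e.g. 1 + exp(2*I*pi/3) + exp(-2*I*pi/3) = 0.)
Dimension check: dim(rho) = sum (mult * dim) = 1*1 + 1*1 + 0*1 = 2 = chi_rho(e) = 2.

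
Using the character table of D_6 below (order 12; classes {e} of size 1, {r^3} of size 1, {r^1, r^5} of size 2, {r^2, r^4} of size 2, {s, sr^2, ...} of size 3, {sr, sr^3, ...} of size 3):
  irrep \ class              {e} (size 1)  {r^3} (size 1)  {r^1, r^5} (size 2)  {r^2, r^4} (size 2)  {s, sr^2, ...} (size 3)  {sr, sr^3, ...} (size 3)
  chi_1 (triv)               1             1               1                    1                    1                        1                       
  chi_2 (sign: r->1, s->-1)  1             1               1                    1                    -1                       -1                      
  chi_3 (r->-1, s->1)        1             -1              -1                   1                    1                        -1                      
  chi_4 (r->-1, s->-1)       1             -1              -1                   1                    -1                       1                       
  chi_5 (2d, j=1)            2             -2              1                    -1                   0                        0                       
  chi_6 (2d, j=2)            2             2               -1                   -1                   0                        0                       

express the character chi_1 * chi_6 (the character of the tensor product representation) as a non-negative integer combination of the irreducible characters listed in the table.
chi_1 tensor chi_6 = chi_6 (all other irreducibles have multiplicity 0).

The character of a tensor product is the pointwise product (chi_1 * chi_6)(C) = chi_1(C) * chi_6(C):
  {e}: (1)*(2), {r^3}: (1)*(2), {r^1, r^5}: (1)*(-1), {r^2, r^4}: (1)*(-1), {s, sr^2, ...}: (1)*(0), {sr, sr^3, ...}: (1)*(0)
so (chi_1 * chi_6) takes values
  {e} -> 2, {r^3} -> 2, {r^1, r^5} -> -1, {r^2, r^4} -> -1, {s, sr^2, ...} -> 0, {sr, sr^3, ...} -> 0.
Now take the inner product of this character with each irreducible chi from the table, <chi_1*chi_6, chi> = (1/12) sum_C |C| (chi_1*chi_6)(C) conj(chi(C)):
  <chi_1*chi_6, chi_1> = (1/12)[1*(2)*conj(1) + 1*(2)*conj(1) + 2*(-1)*conj(1) + 2*(-1)*conj(1) + 3*(0)*conj(1) + 3*(0)*conj(1)]
      = (1/12)[(2) + (2) + (-2) + (-2) + (0) + (0)] = 0/12 = 0
  <chi_1*chi_6, chi_2> = (1/12)[1*(2)*conj(1) + 1*(2)*conj(1) + 2*(-1)*conj(1) + 2*(-1)*conj(1) + 3*(0)*conj(-1) + 3*(0)*conj(-1)]
      = (1/12)[(2) + (2) + (-2) + (-2) + (0) + (0)] = 0/12 = 0
  <chi_1*chi_6, chi_3> = (1/12)[1*(2)*conj(1) + 1*(2)*conj(-1) + 2*(-1)*conj(-1) + 2*(-1)*conj(1) + 3*(0)*conj(1) + 3*(0)*conj(-1)]
      = (1/12)[(2) + (-2) + (2) + (-2) + (0) + (0)] = 0/12 = 0
  <chi_1*chi_6, chi_4> = (1/12)[1*(2)*conj(1) + 1*(2)*conj(-1) + 2*(-1)*conj(-1) + 2*(-1)*conj(1) + 3*(0)*conj(-1) + 3*(0)*conj(1)]
      = (1/12)[(2) + (-2) + (2) + (-2) + (0) + (0)] = 0/12 = 0
  <chi_1*chi_6, chi_5> = (1/12)[1*(2)*conj(2) + 1*(2)*conj(-2) + 2*(-1)*conj(1) + 2*(-1)*conj(-1) + 3*(0)*conj(0) + 3*(0)*conj(0)]
      = (1/12)[(4) + (-4) + (-2) + (2) + (0) + (0)] = 0/12 = 0
  <chi_1*chi_6, chi_6> = (1/12)[1*(2)*conj(2) + 1*(2)*conj(2) + 2*(-1)*conj(-1) + 2*(-1)*conj(-1) + 3*(0)*conj(0) + 3*(0)*conj(0)]
      = (1/12)[(4) + (4) + (2) + (2) + (0) + (0)] = 12/12 = 1
Hence the multiplicities are chi_6: 1. Dimension check: dim(chi_1)*dim(chi_6) = 1*2 = 2 and sum (mult * dim) = 1*2 = 2.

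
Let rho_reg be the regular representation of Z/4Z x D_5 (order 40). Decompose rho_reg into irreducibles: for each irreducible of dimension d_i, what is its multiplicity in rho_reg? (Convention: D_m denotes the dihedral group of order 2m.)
Each irreducible V_i of dimension d_i appears with multiplicity d_i, i.e. rho_reg = (direct sum over all irreducibles V_i) d_i V_i. The irreducible dimensions for Z/4Z x D_5 are 1, 1, 1, 1, 1, 1, 1, 1, 2, 2, 2, 2, 2, 2, 2, 2: 8 irreducibles of dimension 1, each with multiplicity 1; 8 irreducibles of dimension 2, each with multiplicity 2. Total dimension 8*1*1 + 8*2*2 = 40 = |G|.

Derivation: General theorem: in the regular representation of a finite group G, each irreducible appears with multiplicity equal to its dimension. Check: dim(rho_reg) = sum d_i^2 = 1 + 1 + 1 + 1 + 1 + 1 + 1 + 1 + 4 + 4 + 4 + 4 + 4 + 4 + 4 + 4 = 40 = |G|.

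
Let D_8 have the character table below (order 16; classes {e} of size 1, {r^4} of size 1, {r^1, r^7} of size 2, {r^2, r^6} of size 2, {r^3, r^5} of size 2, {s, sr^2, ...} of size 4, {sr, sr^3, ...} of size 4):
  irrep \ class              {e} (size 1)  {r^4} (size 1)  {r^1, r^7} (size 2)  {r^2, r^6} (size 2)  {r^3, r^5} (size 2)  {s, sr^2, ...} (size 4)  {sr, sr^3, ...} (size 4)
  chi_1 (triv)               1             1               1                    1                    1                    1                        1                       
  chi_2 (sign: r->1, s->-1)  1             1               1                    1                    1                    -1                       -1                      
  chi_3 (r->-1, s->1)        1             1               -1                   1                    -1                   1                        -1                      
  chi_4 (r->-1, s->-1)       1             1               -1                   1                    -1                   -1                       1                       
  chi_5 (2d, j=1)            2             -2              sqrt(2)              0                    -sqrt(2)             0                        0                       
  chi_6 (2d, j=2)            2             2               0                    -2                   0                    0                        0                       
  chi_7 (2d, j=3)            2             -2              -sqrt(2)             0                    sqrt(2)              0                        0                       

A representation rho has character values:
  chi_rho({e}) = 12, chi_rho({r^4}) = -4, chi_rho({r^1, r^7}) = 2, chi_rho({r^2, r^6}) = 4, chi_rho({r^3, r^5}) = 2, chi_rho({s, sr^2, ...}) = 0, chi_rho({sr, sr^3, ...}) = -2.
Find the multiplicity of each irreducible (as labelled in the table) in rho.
Multiplicities: chi_1: 1, chi_2: 2, chi_3: 1, chi_4: 0, chi_5: 2, chi_6: 0, chi_7: 2.

Details: Use <chi_rho, chi> = (1/|G|) sum_C |C| * chi_rho(C) * conj(chi(C)) with |G| = 16 for each irreducible chi in the table:
  <chi_rho, chi_1> = (1/16)[1*(12)*conj(1) + 1*(-4)*conj(1) + 2*(2)*conj(1) + 2*(4)*conj(1) + 2*(2)*conj(1) + 4*(0)*conj(1) + 4*(-2)*conj(1)]
      = (1/16)[(12) + (-4) + (4) + (8) + (4) + (0) + (-8)] = 16/16 = 1
  <chi_rho, chi_2> = (1/16)[1*(12)*conj(1) + 1*(-4)*conj(1) + 2*(2)*conj(1) + 2*(4)*conj(1) + 2*(2)*conj(1) + 4*(0)*conj(-1) + 4*(-2)*conj(-1)]
      = (1/16)[(12) + (-4) + (4) + (8) + (4) + (0) + (8)] = 32/16 = 2
  <chi_rho, chi_3> = (1/16)[1*(12)*conj(1) + 1*(-4)*conj(1) + 2*(2)*conj(-1) + 2*(4)*conj(1) + 2*(2)*conj(-1) + 4*(0)*conj(1) + 4*(-2)*conj(-1)]
      = (1/16)[(12) + (-4) + (-4) + (8) + (-4) + (0) + (8)] = 16/16 = 1
  <chi_rho, chi_4> = (1/16)[1*(12)*conj(1) + 1*(-4)*conj(1) + 2*(2)*conj(-1) + 2*(4)*conj(1) + 2*(2)*conj(-1) + 4*(0)*conj(-1) + 4*(-2)*conj(1)]
      = (1/16)[(12) + (-4) + (-4) + (8) + (-4) + (0) + (-8)] = 0/16 = 0
  <chi_rho, chi_5> = (1/16)[1*(12)*conj(2) + 1*(-4)*conj(-2) + 2*(2)*conj(sqrt(2)) + 2*(4)*conj(0) + 2*(2)*conj(-sqrt(2)) + 4*(0)*conj(0) + 4*(-2)*conj(0)]
      = (1/16)[(24) + (8) + (4*sqrt(2)) + (0) + (-4*sqrt(2)) + (0) + (0)] = 32/16 = 2
  <chi_rho, chi_6> = (1/16)[1*(12)*conj(2) + 1*(-4)*conj(2) + 2*(2)*conj(0) + 2*(4)*conj(-2) + 2*(2)*conj(0) + 4*(0)*conj(0) + 4*(-2)*conj(0)]
      = (1/16)[(24) + (-8) + (0) + (-16) + (0) + (0) + (0)] = 0/16 = 0
  <chi_rho, chi_7> = (1/16)[1*(12)*conj(2) + 1*(-4)*conj(-2) + 2*(2)*conj(-sqrt(2)) + 2*(4)*conj(0) + 2*(2)*conj(sqrt(2)) + 4*(0)*conj(0) + 4*(-2)*conj(0)]
      = (1/16)[(24) + (8) + (-4*sqrt(2)) + (0) + (4*sqrt(2)) + (0) + (0)] = 32/16 = 2
Dimension check: dim(rho) = sum (mult * dim) = 1*1 + 2*1 + 1*1 + 0*1 + 2*2 + 0*2 + 2*2 = 12 = chi_rho(e) = 12.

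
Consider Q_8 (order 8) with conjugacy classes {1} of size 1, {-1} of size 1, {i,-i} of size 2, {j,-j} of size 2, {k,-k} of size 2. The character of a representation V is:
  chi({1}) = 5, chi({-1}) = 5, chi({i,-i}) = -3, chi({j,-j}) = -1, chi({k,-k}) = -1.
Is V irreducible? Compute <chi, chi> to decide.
Not irreducible (reducible): <chi, chi> = 9 > 1.

Argument: <chi, chi> = (1/|G|) sum_C |C| * |chi(C)|^2 = (1/8)[1*|5|^2 + 1*|5|^2 + 2*|-3|^2 + 2*|-1|^2 + 2*|-1|^2]
  = (1/8)[(25) + (25) + (18) + (2) + (2)] = 72/8 = 9.
A character is irreducible iff <chi, chi> = 1, so this representation is reducible.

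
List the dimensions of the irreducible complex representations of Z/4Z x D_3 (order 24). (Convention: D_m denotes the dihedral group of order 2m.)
Dimensions: 1, 1, 1, 1, 1, 1, 1, 1, 2, 2, 2, 2

Argument: There are 12 irreducibles (= number of conjugacy classes). Their dimensions d_i satisfy sum d_i^2 = |G| = 24: 1 + 1 + 1 + 1 + 1 + 1 + 1 + 1 + 4 + 4 + 4 + 4 = 24. (For the product with Z/4Z: each of the 4 1-dim characters of Z/4Z tensors with each irrep of D_3, giving 4 copies of each D_3-dimension.)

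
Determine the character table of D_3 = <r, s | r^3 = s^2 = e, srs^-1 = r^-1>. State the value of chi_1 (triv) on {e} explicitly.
Conjugacy classes: {e} of size 1, {r^1, r^2} of size 2, {s, sr, ..., sr^2} of size 3.
Character table:
  irrep \ class              {e} (size 1)  {r^1, r^2} (size 2)  {s, sr, ..., sr^2} (size 3)
  chi_1 (triv)               1             1                    1                          
  chi_2 (sign: r->1, s->-1)  1             1                    -1                         
  chi_3 (2d, j=1)            2             -1                   0                          

Spot check: chi_1 (triv) on {e} = 1.

Argument: D_3 has order 2*3 = 6 with 3 conjugacy classes, hence 3 irreducibles. Sum of squared dims 1 + 1 + 4 = 6 = |G|. Linear characters come from the abelianisation; the 2-dimensional irreps have character r^k -> 2*cos(2*pi*j*k/3), reflections -> 0.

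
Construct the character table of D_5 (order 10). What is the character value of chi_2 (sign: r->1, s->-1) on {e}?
Conjugacy classes: {e} of size 1, {r^1, r^4} of size 2, {r^2, r^3} of size 2, {s, sr, ..., sr^4} of size 5.
Character table:
  irrep \ class              {e} (size 1)  {r^1, r^4} (size 2)  {r^2, r^3} (size 2)  {s, sr, ..., sr^4} (size 5)
  chi_1 (triv)               1             1                    1                    1                          
  chi_2 (sign: r->1, s->-1)  1             1                    1                    -1                         
  chi_3 (2d, j=1)            2             -1/2 + sqrt(5)/2     -sqrt(5)/2 - 1/2     0                          
  chi_4 (2d, j=2)            2             -sqrt(5)/2 - 1/2     -1/2 + sqrt(5)/2     0                          

Spot check: chi_2 (sign: r->1, s->-1) on {e} = 1.

Details: D_5 has order 2*5 = 10 with 4 conjugacy classes, hence 4 irreducibles. Sum of squared dims 1 + 1 + 4 + 4 = 10 = |G|. Linear characters come from the abelianisation; the 2-dimensional irreps have character r^k -> 2*cos(2*pi*j*k/5), reflections -> 0.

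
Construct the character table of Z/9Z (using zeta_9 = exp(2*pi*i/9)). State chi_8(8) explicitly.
Character table of Z/9Z (irreps indexed chi_0,...,chi_8 with chi_k(m) = zeta_9^(k*m), zeta_9 = exp(2*pi*i/9)):
  irrep \ class  {0} (size 1)  {1} (size 1)    {2} (size 1)    {3} (size 1)    {4} (size 1)    {5} (size 1)    {6} (size 1)    {7} (size 1)    {8} (size 1)  
  chi_0          1             1               1               1               1               1               1               1               1             
  chi_1          1             exp(2*I*pi/9)   exp(4*I*pi/9)   exp(2*I*pi/3)   exp(8*I*pi/9)   exp(-8*I*pi/9)  exp(-2*I*pi/3)  exp(-4*I*pi/9)  exp(-2*I*pi/9)
  chi_2          1             exp(4*I*pi/9)   exp(8*I*pi/9)   exp(-2*I*pi/3)  exp(-2*I*pi/9)  exp(2*I*pi/9)   exp(2*I*pi/3)   exp(-8*I*pi/9)  exp(-4*I*pi/9)
  chi_3          1             exp(2*I*pi/3)   exp(-2*I*pi/3)  1               exp(2*I*pi/3)   exp(-2*I*pi/3)  1               exp(2*I*pi/3)   exp(-2*I*pi/3)
  chi_4          1             exp(8*I*pi/9)   exp(-2*I*pi/9)  exp(2*I*pi/3)   exp(-4*I*pi/9)  exp(4*I*pi/9)   exp(-2*I*pi/3)  exp(2*I*pi/9)   exp(-8*I*pi/9)
  chi_5          1             exp(-8*I*pi/9)  exp(2*I*pi/9)   exp(-2*I*pi/3)  exp(4*I*pi/9)   exp(-4*I*pi/9)  exp(2*I*pi/3)   exp(-2*I*pi/9)  exp(8*I*pi/9) 
  chi_6          1             exp(-2*I*pi/3)  exp(2*I*pi/3)   1               exp(-2*I*pi/3)  exp(2*I*pi/3)   1               exp(-2*I*pi/3)  exp(2*I*pi/3) 
  chi_7          1             exp(-4*I*pi/9)  exp(-8*I*pi/9)  exp(2*I*pi/3)   exp(2*I*pi/9)   exp(-2*I*pi/9)  exp(-2*I*pi/3)  exp(8*I*pi/9)   exp(4*I*pi/9) 
  chi_8          1             exp(-2*I*pi/9)  exp(-4*I*pi/9)  exp(-2*I*pi/3)  exp(-8*I*pi/9)  exp(8*I*pi/9)   exp(2*I*pi/3)   exp(4*I*pi/9)   exp(2*I*pi/9) 

Spot check: chi_8(8) = zeta_9^(8*8) = zeta_9^64 = exp(2*I*pi/9).

Argument: Z/9Z is abelian, so all 9 irreducible complex representations are 1-dimensional. They are given by chi_k(m) = zeta_9^(k*m) for k = 0,...,8. Row orthogonality: sum_m chi_k(m) conj(chi_l(m)) = 9 * [k = l].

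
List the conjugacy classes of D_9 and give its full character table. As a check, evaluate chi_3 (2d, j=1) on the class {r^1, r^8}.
Conjugacy classes: {e} of size 1, {r^1, r^8} of size 2, {r^2, r^7} of size 2, {r^3, r^6} of size 2, {r^4, r^5} of size 2, {s, sr, ..., sr^8} of size 9.
Character table:
  irrep \ class              {e} (size 1)  {r^1, r^8} (size 2)  {r^2, r^7} (size 2)  {r^3, r^6} (size 2)  {r^4, r^5} (size 2)  {s, sr, ..., sr^8} (size 9)
  chi_1 (triv)               1             1                    1                    1                    1                    1                          
  chi_2 (sign: r->1, s->-1)  1             1                    1                    1                    1                    -1                         
  chi_3 (2d, j=1)            2             2*cos(2*pi/9)        2*cos(4*pi/9)        -1                   -2*cos(pi/9)         0                          
  chi_4 (2d, j=2)            2             2*cos(4*pi/9)        -2*cos(pi/9)         -1                   2*cos(2*pi/9)        0                          
  chi_5 (2d, j=3)            2             -1                   -1                   2                    -1                   0                          
  chi_6 (2d, j=4)            2             -2*cos(pi/9)         2*cos(2*pi/9)        -1                   2*cos(4*pi/9)        0                          

Spot check: chi_3 (2d, j=1) on {r^1, r^8} = 2*cos(2*pi/9).

Solution. D_9 has order 2*9 = 18 with 6 conjugacy classes, hence 6 irreducibles. Sum of squared dims 1 + 1 + 4 + 4 + 4 + 4 = 18 = |G|. Linear characters come from the abelianisation; the 2-dimensional irreps have character r^k -> 2*cos(2*pi*j*k/9), reflections -> 0.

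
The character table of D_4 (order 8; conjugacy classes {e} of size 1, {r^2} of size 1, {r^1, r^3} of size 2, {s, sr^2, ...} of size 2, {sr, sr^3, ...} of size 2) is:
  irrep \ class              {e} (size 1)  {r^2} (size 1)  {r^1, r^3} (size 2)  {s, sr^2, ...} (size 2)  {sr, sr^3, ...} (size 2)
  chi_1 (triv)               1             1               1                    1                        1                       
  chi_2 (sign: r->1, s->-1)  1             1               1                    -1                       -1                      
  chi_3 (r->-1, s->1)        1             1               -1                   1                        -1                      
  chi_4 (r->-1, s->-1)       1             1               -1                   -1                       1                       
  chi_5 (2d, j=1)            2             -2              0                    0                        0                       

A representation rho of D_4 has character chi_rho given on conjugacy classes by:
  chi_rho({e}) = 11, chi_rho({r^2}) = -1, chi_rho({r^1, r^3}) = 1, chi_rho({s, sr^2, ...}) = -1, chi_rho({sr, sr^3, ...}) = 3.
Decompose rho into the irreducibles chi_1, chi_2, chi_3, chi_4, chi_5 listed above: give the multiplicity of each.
Multiplicities: chi_1: 2, chi_2: 1, chi_3: 0, chi_4: 2, chi_5: 3.

Why: Use <chi_rho, chi> = (1/|G|) sum_C |C| * chi_rho(C) * conj(chi(C)) with |G| = 8 for each irreducible chi in the table:
  <chi_rho, chi_1> = (1/8)[1*(11)*conj(1) + 1*(-1)*conj(1) + 2*(1)*conj(1) + 2*(-1)*conj(1) + 2*(3)*conj(1)]
      = (1/8)[(11) + (-1) + (2) + (-2) + (6)] = 16/8 = 2
  <chi_rho, chi_2> = (1/8)[1*(11)*conj(1) + 1*(-1)*conj(1) + 2*(1)*conj(1) + 2*(-1)*conj(-1) + 2*(3)*conj(-1)]
      = (1/8)[(11) + (-1) + (2) + (2) + (-6)] = 8/8 = 1
  <chi_rho, chi_3> = (1/8)[1*(11)*conj(1) + 1*(-1)*conj(1) + 2*(1)*conj(-1) + 2*(-1)*conj(1) + 2*(3)*conj(-1)]
      = (1/8)[(11) + (-1) + (-2) + (-2) + (-6)] = 0/8 = 0
  <chi_rho, chi_4> = (1/8)[1*(11)*conj(1) + 1*(-1)*conj(1) + 2*(1)*conj(-1) + 2*(-1)*conj(-1) + 2*(3)*conj(1)]
      = (1/8)[(11) + (-1) + (-2) + (2) + (6)] = 16/8 = 2
  <chi_rho, chi_5> = (1/8)[1*(11)*conj(2) + 1*(-1)*conj(-2) + 2*(1)*conj(0) + 2*(-1)*conj(0) + 2*(3)*conj(0)]
      = (1/8)[(22) + (2) + (0) + (0) + (0)] = 24/8 = 3
Dimension check: dim(rho) = sum (mult * dim) = 2*1 + 1*1 + 0*1 + 2*1 + 3*2 = 11 = chi_rho(e) = 11.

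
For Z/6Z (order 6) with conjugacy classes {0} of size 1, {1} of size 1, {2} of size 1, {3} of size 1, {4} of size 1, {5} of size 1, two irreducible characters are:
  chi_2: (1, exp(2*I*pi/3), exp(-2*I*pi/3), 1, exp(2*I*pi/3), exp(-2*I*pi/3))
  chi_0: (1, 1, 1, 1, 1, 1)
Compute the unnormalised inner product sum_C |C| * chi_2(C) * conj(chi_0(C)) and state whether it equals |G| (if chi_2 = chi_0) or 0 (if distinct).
Sum = 0; so <chi_2, chi_0> = 0 (distinct irreducibles are orthogonal).

Compute term by term over conjugacy classes (|C| * chi_2(C) * conj(chi_0(C))):
  1*(1)*conj(1) + 1*(exp(2*I*pi/3))*conj(1) + 1*(exp(-2*I*pi/3))*conj(1) + 1*(1)*conj(1) + 1*(exp(2*I*pi/3))*conj(1) + 1*(exp(-2*I*pi/3))*conj(1)
  = (1) + (exp(2*I*pi/3)) + (exp(-2*I*pi/3)) + (1) + (exp(2*I*pi/3)) + (exp(-2*I*pi/3))
  = 0.
(Exp terms are combined using exp(i*s)*conj(exp(i*t)) = exp(i*(s-t)), and sums of them are collapsed using the identity that for every m > 1 the m distinct m-th roots of unity sum to 0, e.g. 1 + exp(2*I*pi/3) + exp(-2*I*pi/3) = 0.)
Dividing by |G| = 6 gives 0/6 = 0, matching the row-orthogonality relation <chi_2, chi_0> = [chi_2 = chi_0].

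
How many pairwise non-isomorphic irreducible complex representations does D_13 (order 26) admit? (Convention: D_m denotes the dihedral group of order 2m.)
8

Why: The number of irreducible complex representations of a finite group equals its number of conjugacy classes. D_13 has 8 conjugacy classes ((n+3)/2 for n odd), so D_13 (order 26) has exactly 8 irreducible complex representations.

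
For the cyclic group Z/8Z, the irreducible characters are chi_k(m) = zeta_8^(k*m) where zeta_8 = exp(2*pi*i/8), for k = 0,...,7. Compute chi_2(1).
chi_2(1) = zeta_8^2 = I

Derivation: chi_2(1) = zeta_8^(2*1) = zeta_8^2. Since zeta_8^8 = 1, this equals zeta_8^2 = exp(2*pi*i*2/8) = I.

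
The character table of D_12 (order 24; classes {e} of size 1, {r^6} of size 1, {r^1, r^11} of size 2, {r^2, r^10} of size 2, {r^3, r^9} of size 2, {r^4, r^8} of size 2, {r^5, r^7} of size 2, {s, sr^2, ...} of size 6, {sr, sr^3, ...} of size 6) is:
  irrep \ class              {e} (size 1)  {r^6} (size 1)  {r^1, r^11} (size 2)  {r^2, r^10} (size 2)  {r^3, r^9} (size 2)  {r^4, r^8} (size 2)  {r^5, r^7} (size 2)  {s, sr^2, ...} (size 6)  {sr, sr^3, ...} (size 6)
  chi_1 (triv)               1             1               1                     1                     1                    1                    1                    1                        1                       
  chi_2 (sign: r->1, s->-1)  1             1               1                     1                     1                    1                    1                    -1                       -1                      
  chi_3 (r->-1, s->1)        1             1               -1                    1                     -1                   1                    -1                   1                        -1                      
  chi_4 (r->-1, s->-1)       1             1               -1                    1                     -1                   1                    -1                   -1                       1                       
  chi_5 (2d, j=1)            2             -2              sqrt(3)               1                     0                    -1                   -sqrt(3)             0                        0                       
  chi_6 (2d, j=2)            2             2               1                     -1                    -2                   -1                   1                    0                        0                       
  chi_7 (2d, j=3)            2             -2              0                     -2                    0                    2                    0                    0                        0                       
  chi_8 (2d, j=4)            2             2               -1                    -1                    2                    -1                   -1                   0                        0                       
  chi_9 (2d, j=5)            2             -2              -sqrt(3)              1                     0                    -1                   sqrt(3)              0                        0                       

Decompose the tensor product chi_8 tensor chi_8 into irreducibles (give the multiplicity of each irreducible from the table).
chi_8 tensor chi_8 = chi_1 + chi_2 + chi_8 (all other irreducibles have multiplicity 0).

Explanation: The character of a tensor product is the pointwise product (chi_8 * chi_8)(C) = chi_8(C) * chi_8(C):
  {e}: (2)*(2), {r^6}: (2)*(2), {r^1, r^11}: (-1)*(-1), {r^2, r^10}: (-1)*(-1), {r^3, r^9}: (2)*(2), {r^4, r^8}: (-1)*(-1), {r^5, r^7}: (-1)*(-1), {s, sr^2, ...}: (0)*(0), {sr, sr^3, ...}: (0)*(0)
so (chi_8 * chi_8) takes values
  {e} -> 4, {r^6} -> 4, {r^1, r^11} -> 1, {r^2, r^10} -> 1, {r^3, r^9} -> 4, {r^4, r^8} -> 1, {r^5, r^7} -> 1, {s, sr^2, ...} -> 0, {sr, sr^3, ...} -> 0.
Now take the inner product of this character with each irreducible chi from the table, <chi_8*chi_8, chi> = (1/24) sum_C |C| (chi_8*chi_8)(C) conj(chi(C)):
  <chi_8*chi_8, chi_1> = (1/24)[1*(4)*conj(1) + 1*(4)*conj(1) + 2*(1)*conj(1) + 2*(1)*conj(1) + 2*(4)*conj(1) + 2*(1)*conj(1) + 2*(1)*conj(1) + 6*(0)*conj(1) + 6*(0)*conj(1)]
      = (1/24)[(4) + (4) + (2) + (2) + (8) + (2) + (2) + (0) + (0)] = 24/24 = 1
  <chi_8*chi_8, chi_2> = (1/24)[1*(4)*conj(1) + 1*(4)*conj(1) + 2*(1)*conj(1) + 2*(1)*conj(1) + 2*(4)*conj(1) + 2*(1)*conj(1) + 2*(1)*conj(1) + 6*(0)*conj(-1) + 6*(0)*conj(-1)]
      = (1/24)[(4) + (4) + (2) + (2) + (8) + (2) + (2) + (0) + (0)] = 24/24 = 1
  <chi_8*chi_8, chi_3> = (1/24)[1*(4)*conj(1) + 1*(4)*conj(1) + 2*(1)*conj(-1) + 2*(1)*conj(1) + 2*(4)*conj(-1) + 2*(1)*conj(1) + 2*(1)*conj(-1) + 6*(0)*conj(1) + 6*(0)*conj(-1)]
      = (1/24)[(4) + (4) + (-2) + (2) + (-8) + (2) + (-2) + (0) + (0)] = 0/24 = 0
  <chi_8*chi_8, chi_4> = (1/24)[1*(4)*conj(1) + 1*(4)*conj(1) + 2*(1)*conj(-1) + 2*(1)*conj(1) + 2*(4)*conj(-1) + 2*(1)*conj(1) + 2*(1)*conj(-1) + 6*(0)*conj(-1) + 6*(0)*conj(1)]
      = (1/24)[(4) + (4) + (-2) + (2) + (-8) + (2) + (-2) + (0) + (0)] = 0/24 = 0
  <chi_8*chi_8, chi_5> = (1/24)[1*(4)*conj(2) + 1*(4)*conj(-2) + 2*(1)*conj(sqrt(3)) + 2*(1)*conj(1) + 2*(4)*conj(0) + 2*(1)*conj(-1) + 2*(1)*conj(-sqrt(3)) + 6*(0)*conj(0) + 6*(0)*conj(0)]
      = (1/24)[(8) + (-8) + (2*sqrt(3)) + (2) + (0) + (-2) + (-2*sqrt(3)) + (0) + (0)] = 0/24 = 0
  <chi_8*chi_8, chi_6> = (1/24)[1*(4)*conj(2) + 1*(4)*conj(2) + 2*(1)*conj(1) + 2*(1)*conj(-1) + 2*(4)*conj(-2) + 2*(1)*conj(-1) + 2*(1)*conj(1) + 6*(0)*conj(0) + 6*(0)*conj(0)]
      = (1/24)[(8) + (8) + (2) + (-2) + (-16) + (-2) + (2) + (0) + (0)] = 0/24 = 0
  <chi_8*chi_8, chi_7> = (1/24)[1*(4)*conj(2) + 1*(4)*conj(-2) + 2*(1)*conj(0) + 2*(1)*conj(-2) + 2*(4)*conj(0) + 2*(1)*conj(2) + 2*(1)*conj(0) + 6*(0)*conj(0) + 6*(0)*conj(0)]
      = (1/24)[(8) + (-8) + (0) + (-4) + (0) + (4) + (0) + (0) + (0)] = 0/24 = 0
  <chi_8*chi_8, chi_8> = (1/24)[1*(4)*conj(2) + 1*(4)*conj(2) + 2*(1)*conj(-1) + 2*(1)*conj(-1) + 2*(4)*conj(2) + 2*(1)*conj(-1) + 2*(1)*conj(-1) + 6*(0)*conj(0) + 6*(0)*conj(0)]
      = (1/24)[(8) + (8) + (-2) + (-2) + (16) + (-2) + (-2) + (0) + (0)] = 24/24 = 1
  <chi_8*chi_8, chi_9> = (1/24)[1*(4)*conj(2) + 1*(4)*conj(-2) + 2*(1)*conj(-sqrt(3)) + 2*(1)*conj(1) + 2*(4)*conj(0) + 2*(1)*conj(-1) + 2*(1)*conj(sqrt(3)) + 6*(0)*conj(0) + 6*(0)*conj(0)]
      = (1/24)[(8) + (-8) + (-2*sqrt(3)) + (2) + (0) + (-2) + (2*sqrt(3)) + (0) + (0)] = 0/24 = 0
Hence the multiplicities are chi_1: 1, chi_2: 1, chi_8: 1. Dimension check: dim(chi_8)*dim(chi_8) = 2*2 = 4 and sum (mult * dim) = 1*1 + 1*1 + 1*2 = 4.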